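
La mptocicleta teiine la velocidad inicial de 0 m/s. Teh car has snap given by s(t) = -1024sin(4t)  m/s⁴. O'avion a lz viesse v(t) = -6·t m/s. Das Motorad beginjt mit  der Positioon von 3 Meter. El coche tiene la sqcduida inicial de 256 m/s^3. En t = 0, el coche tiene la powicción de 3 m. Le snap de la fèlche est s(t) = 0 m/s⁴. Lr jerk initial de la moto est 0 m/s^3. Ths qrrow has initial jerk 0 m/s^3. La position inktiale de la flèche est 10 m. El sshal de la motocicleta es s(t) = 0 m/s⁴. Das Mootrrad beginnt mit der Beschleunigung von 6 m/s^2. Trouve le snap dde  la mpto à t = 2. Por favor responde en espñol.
Tenemos el snap s(t) = 0. Sustituyendo t = 2: s(2) = 0.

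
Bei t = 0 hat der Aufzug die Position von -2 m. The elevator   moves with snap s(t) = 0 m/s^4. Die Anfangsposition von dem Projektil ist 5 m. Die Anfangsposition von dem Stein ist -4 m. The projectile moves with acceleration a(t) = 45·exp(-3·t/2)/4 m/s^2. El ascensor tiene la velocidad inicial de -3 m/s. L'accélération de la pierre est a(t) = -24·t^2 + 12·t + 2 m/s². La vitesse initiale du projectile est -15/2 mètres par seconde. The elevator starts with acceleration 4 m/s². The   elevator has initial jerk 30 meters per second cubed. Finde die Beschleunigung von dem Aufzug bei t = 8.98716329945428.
Wir müssen unsere Gleichung für den Snap s(t) = 0 2-mal integrieren. Die Stammfunktion von dem Snap ist der Ruck. Mit j(0) = 30 erhalten wir j(t) = 30. Die Stammfunktion von dem Ruck ist die Beschleunigung. Mit a(0) = 4 erhalten wir a(t) = 30·t + 4. Wir haben die Beschleunigung a(t) = 30·t + 4. Durch Einsetzen von t = 8.98716329945428: a(8.98716329945428) = 273.614898983628.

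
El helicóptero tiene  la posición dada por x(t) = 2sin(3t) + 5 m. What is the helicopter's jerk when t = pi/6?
To solve this, we need to take 3 derivatives of our position equation x(t) = 2·sin(3·t) + 5. The derivative of position gives velocity: v(t) = 6·cos(3·t). The derivative of velocity gives acceleration: a(t) = -18·sin(3·t). The derivative of acceleration gives jerk: j(t) = -54·cos(3·t). Using j(t) = -54·cos(3·t) and substituting t = pi/6, we find j = 0.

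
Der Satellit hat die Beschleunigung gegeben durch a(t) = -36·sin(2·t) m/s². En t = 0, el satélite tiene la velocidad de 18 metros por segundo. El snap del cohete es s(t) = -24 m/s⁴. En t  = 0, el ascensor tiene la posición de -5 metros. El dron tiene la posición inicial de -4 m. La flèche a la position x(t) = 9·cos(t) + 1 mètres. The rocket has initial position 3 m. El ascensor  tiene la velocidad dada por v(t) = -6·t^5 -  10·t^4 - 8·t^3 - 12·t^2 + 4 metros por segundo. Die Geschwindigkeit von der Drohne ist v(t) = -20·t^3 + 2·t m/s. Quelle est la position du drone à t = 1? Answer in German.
Ausgehend von der Geschwindigkeit v(t) = -20·t^3 + 2·t, nehmen wir 1 Stammfunktion. Die Stammfunktion von der Geschwindigkeit, mit x(0) = -4, ergibt die Position: x(t) = -5·t^4 + t^2 - 4. Wir haben die Position x(t) = -5·t^4 + t^2 - 4. Durch Einsetzen von t = 1: x(1) = -8.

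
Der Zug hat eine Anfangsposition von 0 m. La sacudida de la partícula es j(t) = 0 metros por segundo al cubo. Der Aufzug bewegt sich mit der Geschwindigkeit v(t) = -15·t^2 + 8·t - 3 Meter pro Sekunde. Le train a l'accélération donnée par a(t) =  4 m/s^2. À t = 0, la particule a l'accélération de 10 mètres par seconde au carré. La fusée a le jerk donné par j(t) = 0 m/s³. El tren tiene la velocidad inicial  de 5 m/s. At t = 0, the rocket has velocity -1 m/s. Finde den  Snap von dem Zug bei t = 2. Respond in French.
Pour résoudre ceci, nous devons prendre 2 dérivées de notre équation de l'accélération a(t) = 4. En dérivant l'accélération, nous obtenons le jerk: j(t) = 0. En prenant d/dt de j(t), nous trouvons s(t) = 0. En utilisant s(t) = 0 et en substituant t = 2, nous trouvons s = 0.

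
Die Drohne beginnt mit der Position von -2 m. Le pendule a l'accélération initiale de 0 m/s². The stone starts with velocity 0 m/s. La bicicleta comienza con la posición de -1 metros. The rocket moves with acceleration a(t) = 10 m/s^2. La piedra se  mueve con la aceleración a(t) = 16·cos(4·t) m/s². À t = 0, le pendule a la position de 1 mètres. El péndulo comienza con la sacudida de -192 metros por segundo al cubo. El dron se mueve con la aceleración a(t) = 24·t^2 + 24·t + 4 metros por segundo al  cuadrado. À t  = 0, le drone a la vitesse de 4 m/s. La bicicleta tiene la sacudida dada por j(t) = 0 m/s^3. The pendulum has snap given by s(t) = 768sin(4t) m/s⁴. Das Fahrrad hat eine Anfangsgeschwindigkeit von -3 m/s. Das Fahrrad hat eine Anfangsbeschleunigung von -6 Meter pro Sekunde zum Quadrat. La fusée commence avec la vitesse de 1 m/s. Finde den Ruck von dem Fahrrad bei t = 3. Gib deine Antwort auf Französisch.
De l'équation du jerk j(t) = 0, nous substituons t = 3 pour obtenir j = 0.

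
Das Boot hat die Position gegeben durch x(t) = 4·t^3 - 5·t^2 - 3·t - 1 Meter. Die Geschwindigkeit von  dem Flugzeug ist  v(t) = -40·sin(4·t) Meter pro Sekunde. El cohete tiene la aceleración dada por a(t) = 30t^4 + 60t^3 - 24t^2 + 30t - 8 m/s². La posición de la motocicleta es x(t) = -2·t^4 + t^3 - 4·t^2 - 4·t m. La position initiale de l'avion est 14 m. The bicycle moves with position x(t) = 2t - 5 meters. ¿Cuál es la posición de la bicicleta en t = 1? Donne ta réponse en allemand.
Wir haben die Position x(t) = 2·t - 5. Durch Einsetzen von t = 1: x(1) = -3.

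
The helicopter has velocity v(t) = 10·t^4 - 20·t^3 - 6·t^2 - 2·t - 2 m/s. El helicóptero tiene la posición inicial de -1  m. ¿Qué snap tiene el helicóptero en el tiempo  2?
Partiendo de la velocidad v(t) = 10·t^4 - 20·t^3 - 6·t^2 - 2·t - 2, tomamos 3 derivadas. Derivando la velocidad, obtenemos la aceleración: a(t) = 40·t^3 - 60·t^2 - 12·t - 2. La derivada de la aceleración da la sacudida: j(t) = 120·t^2 - 120·t - 12. Tomando d/dt de j(t), encontramos s(t) = 240·t - 120. Usando s(t) = 240·t - 120 y sustituyendo t = 2, encontramos s = 360.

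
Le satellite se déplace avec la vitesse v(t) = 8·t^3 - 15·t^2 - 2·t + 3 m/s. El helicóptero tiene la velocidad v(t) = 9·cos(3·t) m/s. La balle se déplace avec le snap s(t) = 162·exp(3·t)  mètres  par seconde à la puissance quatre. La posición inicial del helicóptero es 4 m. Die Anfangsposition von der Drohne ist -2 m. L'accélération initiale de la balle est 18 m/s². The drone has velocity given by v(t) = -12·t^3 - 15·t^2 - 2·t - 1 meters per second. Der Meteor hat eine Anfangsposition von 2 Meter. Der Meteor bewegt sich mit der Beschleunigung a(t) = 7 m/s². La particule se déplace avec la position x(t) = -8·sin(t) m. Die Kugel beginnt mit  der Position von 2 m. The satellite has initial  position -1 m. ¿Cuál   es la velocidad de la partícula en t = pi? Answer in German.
Wir müssen unsere Gleichung für die Position x(t) = -8·sin(t) 1-mal ableiten. Mit d/dt von x(t) finden wir v(t) = -8·cos(t). Mit v(t) = -8·cos(t) und Einsetzen von t = pi, finden wir v = 8.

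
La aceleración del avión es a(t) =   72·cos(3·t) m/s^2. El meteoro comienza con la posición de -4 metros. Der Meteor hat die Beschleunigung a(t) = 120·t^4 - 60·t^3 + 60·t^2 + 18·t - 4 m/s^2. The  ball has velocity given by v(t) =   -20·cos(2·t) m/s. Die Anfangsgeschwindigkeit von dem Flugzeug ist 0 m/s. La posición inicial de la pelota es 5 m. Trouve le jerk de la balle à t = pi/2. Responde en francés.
Pour résoudre ceci, nous devons prendre 2 dérivées de notre équation de la vitesse v(t) = -20·cos(2·t). La dérivée de la vitesse donne l'accélération: a(t) = 40·sin(2·t). En dérivant l'accélération, nous obtenons le jerk: j(t) = 80·cos(2·t). De l'équation du jerk j(t) = 80·cos(2·t), nous substituons t = pi/2 pour obtenir j = -80.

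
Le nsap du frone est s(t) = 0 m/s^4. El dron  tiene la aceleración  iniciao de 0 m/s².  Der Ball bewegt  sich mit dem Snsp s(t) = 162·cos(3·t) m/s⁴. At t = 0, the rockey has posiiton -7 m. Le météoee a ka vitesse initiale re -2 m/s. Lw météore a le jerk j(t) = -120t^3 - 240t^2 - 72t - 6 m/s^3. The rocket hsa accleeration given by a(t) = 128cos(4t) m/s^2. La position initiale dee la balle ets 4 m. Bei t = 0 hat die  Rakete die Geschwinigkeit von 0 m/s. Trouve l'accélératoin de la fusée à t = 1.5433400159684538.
En utilisant a(t) = 128·cos(4·t) et en substituant t = 1.5433400159684538, nous trouvons a = 127.228834210802.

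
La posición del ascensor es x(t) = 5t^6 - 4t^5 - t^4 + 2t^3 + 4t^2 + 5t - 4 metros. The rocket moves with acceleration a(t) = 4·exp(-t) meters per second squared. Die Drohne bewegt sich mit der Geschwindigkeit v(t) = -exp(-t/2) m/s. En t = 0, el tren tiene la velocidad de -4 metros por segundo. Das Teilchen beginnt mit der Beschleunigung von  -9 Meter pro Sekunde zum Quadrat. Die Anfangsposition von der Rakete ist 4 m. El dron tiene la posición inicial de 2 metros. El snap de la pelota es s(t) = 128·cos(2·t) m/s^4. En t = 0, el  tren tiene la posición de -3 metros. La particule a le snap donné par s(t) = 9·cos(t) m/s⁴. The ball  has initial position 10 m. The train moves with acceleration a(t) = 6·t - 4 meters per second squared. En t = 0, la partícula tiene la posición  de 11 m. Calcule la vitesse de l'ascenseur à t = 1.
En partant de la position x(t) = 5·t^6 - 4·t^5 - t^4 + 2·t^3 + 4·t^2 + 5·t - 4, nous prenons 1 dérivée. La dérivée de la position donne la vitesse: v(t) = 30·t^5 - 20·t^4 - 4·t^3 + 6·t^2 + 8·t + 5. En utilisant v(t) = 30·t^5 - 20·t^4 - 4·t^3 + 6·t^2 + 8·t + 5 et en substituant t = 1, nous trouvons v = 25.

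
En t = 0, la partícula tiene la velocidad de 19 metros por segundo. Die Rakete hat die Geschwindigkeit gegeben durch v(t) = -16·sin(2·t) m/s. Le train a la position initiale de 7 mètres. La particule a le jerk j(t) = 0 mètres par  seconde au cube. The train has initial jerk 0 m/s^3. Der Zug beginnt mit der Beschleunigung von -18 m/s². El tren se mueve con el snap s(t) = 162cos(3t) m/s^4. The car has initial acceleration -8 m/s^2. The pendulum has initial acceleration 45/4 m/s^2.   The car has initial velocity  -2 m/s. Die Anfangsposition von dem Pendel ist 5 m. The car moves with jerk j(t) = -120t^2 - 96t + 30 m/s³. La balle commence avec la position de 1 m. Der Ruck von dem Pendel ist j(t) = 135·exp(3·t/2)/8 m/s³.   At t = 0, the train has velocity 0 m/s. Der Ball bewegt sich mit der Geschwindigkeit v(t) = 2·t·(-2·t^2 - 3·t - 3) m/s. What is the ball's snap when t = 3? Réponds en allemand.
Ausgehend von der Geschwindigkeit v(t) = 2·t·(-2·t^2 - 3·t - 3), nehmen wir 3 Ableitungen. Mit d/dt von v(t) finden wir a(t) = -4·t^2 + 2·t·(-4·t - 3) - 6·t - 6. Mit d/dt von a(t) finden wir j(t) = -24·t - 12. Mit d/dt von j(t) finden wir s(t) = -24. Mit s(t) = -24 und Einsetzen von t = 3, finden wir s = -24.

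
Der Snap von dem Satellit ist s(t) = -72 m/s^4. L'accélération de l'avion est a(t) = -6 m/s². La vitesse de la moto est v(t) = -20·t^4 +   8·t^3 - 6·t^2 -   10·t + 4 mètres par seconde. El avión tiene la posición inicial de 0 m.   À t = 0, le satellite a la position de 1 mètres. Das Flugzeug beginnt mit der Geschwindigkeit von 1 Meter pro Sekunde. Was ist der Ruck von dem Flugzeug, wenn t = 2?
Wir müssen unsere Gleichung für die Beschleunigung a(t) = -6 1-mal ableiten. Durch Ableiten von der Beschleunigung erhalten wir den Ruck: j(t) = 0. Mit j(t) = 0 und Einsetzen von t = 2, finden wir j = 0.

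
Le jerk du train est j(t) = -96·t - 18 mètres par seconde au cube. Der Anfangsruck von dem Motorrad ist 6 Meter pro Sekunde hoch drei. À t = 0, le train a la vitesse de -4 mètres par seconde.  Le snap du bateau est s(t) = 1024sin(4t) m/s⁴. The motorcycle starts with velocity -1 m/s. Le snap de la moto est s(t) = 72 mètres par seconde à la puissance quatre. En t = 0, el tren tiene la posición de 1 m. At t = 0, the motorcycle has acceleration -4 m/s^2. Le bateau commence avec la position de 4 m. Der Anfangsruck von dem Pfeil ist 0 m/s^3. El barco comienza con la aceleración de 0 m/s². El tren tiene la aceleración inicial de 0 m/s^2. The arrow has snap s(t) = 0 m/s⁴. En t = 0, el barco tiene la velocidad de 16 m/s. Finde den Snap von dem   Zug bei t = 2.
Um dies zu lösen, müssen wir 1 Ableitung unserer Gleichung für den Ruck j(t) = -96·t - 18 nehmen. Durch Ableiten von dem Ruck erhalten wir den Snap: s(t) = -96. Mit s(t) = -96 und Einsetzen von t = 2, finden wir s = -96.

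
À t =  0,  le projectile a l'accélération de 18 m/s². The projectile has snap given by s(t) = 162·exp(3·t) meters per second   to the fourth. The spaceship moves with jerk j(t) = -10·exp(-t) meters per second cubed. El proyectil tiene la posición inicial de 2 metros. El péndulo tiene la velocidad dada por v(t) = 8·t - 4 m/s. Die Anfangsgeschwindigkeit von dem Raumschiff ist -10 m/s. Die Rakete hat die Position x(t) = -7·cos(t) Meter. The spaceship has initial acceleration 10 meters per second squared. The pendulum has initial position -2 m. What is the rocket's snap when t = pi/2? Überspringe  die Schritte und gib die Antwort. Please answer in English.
The snap at t = pi/2 is s = 0.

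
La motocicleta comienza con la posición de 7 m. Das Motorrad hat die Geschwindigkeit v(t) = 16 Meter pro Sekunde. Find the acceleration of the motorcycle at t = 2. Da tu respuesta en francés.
Nous devons dériver notre équation de la vitesse v(t) = 16 1 fois. En prenant d/dt de v(t), nous trouvons a(t) = 0. De l'équation de l'accélération a(t) = 0, nous substituons t = 2 pour obtenir a = 0.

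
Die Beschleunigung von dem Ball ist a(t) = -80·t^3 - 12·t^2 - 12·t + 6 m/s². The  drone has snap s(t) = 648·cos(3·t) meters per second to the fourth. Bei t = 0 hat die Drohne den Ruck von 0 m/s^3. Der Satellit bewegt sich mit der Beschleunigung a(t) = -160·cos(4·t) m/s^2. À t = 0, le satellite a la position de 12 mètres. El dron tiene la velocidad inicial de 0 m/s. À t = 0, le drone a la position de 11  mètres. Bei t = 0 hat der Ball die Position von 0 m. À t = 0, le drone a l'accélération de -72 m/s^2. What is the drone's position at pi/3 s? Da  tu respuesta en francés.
En partant du snap s(t) = 648·cos(3·t), nous prenons 4 primitives. L'intégrale du snap, avec j(0) = 0, donne le jerk: j(t) = 216·sin(3·t). En intégrant le jerk et en utilisant la condition initiale a(0) = -72, nous obtenons a(t) = -72·cos(3·t). La primitive de l'accélération est la vitesse. En utilisant v(0) = 0, nous obtenons v(t) = -24·sin(3·t). La primitive de la vitesse, avec x(0) = 11, donne la position: x(t) = 8·cos(3·t) + 3. Nous avons la position x(t) = 8·cos(3·t) + 3. En substituant t = pi/3: x(pi/3) = -5.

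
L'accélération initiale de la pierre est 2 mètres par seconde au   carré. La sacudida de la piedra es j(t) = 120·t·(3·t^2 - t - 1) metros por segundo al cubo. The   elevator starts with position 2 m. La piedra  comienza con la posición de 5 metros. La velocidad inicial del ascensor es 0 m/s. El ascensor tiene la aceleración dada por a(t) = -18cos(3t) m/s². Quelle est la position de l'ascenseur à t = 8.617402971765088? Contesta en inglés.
To find the answer, we compute 2 antiderivatives of a(t) = -18·cos(3·t). Finding the integral of a(t) and using v(0) = 0: v(t) = -6·sin(3·t). The integral of velocity is position. Using x(0) = 2, we get x(t) = 2·cos(3·t). From the given position equation x(t) = 2·cos(3·t), we substitute t = 8.617402971765088 to get x = 1.50431324384252.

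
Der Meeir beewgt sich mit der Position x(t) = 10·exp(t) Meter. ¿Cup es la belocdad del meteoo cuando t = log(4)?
Para resolver esto, necesitamos tomar 1 derivada de nuestra ecuación de la posición x(t) = 10·exp(t). Tomando d/dt de x(t), encontramos v(t) = 10·exp(t). De la ecuación de la velocidad v(t) = 10·exp(t), sustituimos t = log(4) para obtener v = 40.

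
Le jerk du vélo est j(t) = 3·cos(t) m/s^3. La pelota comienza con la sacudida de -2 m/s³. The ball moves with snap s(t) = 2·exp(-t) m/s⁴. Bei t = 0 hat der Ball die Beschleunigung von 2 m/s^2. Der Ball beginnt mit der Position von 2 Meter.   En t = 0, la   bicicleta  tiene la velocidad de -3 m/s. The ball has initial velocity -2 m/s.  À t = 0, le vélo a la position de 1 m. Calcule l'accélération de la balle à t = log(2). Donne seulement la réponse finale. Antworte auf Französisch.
L'accélération à t = log(2) est a = 1.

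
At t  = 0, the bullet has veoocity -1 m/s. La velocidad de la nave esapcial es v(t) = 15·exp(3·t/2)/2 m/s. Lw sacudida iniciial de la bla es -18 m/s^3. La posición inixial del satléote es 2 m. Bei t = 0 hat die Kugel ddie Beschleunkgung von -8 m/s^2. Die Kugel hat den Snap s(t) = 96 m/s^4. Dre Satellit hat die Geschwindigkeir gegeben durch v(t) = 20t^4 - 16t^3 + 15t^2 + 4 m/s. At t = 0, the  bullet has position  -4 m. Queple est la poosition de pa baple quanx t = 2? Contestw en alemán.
Um dies zu lösen, müssen wir 4 Integrale unserer Gleichung für den Snap s(t) = 96 finden. Mit ∫s(t)dt und Anwendung von j(0) = -18, finden wir j(t) = 96·t - 18. Durch Integration von dem Ruck und Verwendung der Anfangsbedingung a(0) = -8, erhalten wir a(t) = 48·t^2 - 18·t - 8. Mit ∫a(t)dt und Anwendung von v(0) = -1, finden wir v(t) = 16·t^3 - 9·t^2 - 8·t - 1. Mit ∫v(t)dt und Anwendung von x(0) = -4, finden wir x(t) = 4·t^4 - 3·t^3 - 4·t^2 - t - 4. Aus der Gleichung für die Position x(t) = 4·t^4 - 3·t^3 - 4·t^2 - t - 4, setzen wir t = 2 ein und erhalten x = 18.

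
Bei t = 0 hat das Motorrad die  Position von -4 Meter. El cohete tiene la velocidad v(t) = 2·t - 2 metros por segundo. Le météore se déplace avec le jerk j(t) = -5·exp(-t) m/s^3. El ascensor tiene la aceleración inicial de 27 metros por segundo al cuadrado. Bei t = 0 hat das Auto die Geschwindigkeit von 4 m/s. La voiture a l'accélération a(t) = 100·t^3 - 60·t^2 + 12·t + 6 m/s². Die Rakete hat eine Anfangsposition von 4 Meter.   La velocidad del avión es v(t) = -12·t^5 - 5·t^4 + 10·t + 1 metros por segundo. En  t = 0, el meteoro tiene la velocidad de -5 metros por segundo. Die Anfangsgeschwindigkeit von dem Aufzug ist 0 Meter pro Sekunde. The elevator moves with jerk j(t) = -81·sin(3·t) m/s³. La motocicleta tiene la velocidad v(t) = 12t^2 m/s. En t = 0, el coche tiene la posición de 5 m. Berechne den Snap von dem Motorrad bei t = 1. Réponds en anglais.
Starting from velocity v(t) = 12·t^2, we take 3 derivatives. Taking d/dt of v(t), we find a(t) = 24·t. Differentiating acceleration, we get jerk: j(t) = 24. Differentiating jerk, we get snap: s(t) = 0. From the given snap equation s(t) = 0, we substitute t = 1 to get s = 0.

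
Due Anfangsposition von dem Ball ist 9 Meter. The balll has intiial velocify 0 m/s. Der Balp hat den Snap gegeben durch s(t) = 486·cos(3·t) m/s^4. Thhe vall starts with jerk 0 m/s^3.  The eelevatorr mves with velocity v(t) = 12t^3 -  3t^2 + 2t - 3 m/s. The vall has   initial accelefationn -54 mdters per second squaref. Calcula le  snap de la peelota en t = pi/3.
Tenemos el snap s(t) = 486·cos(3·t). Sustituyendo t = pi/3: s(pi/3) = -486.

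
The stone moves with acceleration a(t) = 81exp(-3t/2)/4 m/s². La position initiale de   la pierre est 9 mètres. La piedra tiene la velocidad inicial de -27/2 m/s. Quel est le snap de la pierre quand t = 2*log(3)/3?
Nous devons dériver notre équation de l'accélération a(t) = 81·exp(-3·t/2)/4 2 fois. En prenant d/dt de a(t), nous trouvons j(t) = -243·exp(-3·t/2)/8. En prenant d/dt de j(t), nous trouvons s(t) = 729·exp(-3·t/2)/16. En utilisant s(t) = 729·exp(-3·t/2)/16 et en substituant t = 2*log(3)/3, nous trouvons s = 243/16.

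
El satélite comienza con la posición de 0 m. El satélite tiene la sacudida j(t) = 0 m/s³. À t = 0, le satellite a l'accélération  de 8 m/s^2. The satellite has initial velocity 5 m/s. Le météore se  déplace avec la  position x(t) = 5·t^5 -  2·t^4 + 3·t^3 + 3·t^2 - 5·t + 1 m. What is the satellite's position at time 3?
We must find the integral of our jerk equation j(t) = 0 3 times. Integrating jerk and using the initial condition a(0) = 8, we get a(t) = 8. The antiderivative of acceleration, with v(0) = 5, gives velocity: v(t) = 8·t + 5. Finding the integral of v(t) and using x(0) = 0: x(t) = 4·t^2 + 5·t. Using x(t) = 4·t^2 + 5·t and substituting t = 3, we find x = 51.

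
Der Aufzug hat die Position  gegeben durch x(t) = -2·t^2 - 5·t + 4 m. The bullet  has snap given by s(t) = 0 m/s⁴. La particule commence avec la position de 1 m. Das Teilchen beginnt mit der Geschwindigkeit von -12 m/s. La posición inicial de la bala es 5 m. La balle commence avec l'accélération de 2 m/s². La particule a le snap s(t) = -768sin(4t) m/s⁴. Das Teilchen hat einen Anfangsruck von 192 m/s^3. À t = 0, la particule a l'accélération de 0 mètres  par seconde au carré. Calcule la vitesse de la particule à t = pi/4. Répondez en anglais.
To find the answer, we compute 3 integrals of s(t) = -768·sin(4·t). The antiderivative of snap is jerk. Using j(0) = 192, we get j(t) = 192·cos(4·t). The integral of jerk, with a(0) = 0, gives acceleration: a(t) = 48·sin(4·t). The integral of acceleration, with v(0) = -12, gives velocity: v(t) = -12·cos(4·t). From the given velocity equation v(t) = -12·cos(4·t), we substitute t = pi/4 to get v = 12.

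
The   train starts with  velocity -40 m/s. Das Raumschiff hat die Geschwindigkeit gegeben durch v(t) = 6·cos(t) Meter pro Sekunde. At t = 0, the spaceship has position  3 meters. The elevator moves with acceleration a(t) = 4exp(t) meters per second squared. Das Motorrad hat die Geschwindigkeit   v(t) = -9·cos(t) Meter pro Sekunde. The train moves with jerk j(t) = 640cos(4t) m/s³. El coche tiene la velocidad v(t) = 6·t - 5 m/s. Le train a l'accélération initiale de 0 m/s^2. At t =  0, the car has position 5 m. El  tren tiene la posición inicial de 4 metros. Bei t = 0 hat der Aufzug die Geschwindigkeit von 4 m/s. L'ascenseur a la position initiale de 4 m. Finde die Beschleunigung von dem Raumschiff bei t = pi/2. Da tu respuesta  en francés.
Nous devons dériver notre équation de la vitesse v(t) = 6·cos(t) 1 fois. La dérivée de la vitesse donne l'accélération: a(t) = -6·sin(t). De l'équation de l'accélération a(t) = -6·sin(t), nous substituons t = pi/2 pour obtenir a = -6.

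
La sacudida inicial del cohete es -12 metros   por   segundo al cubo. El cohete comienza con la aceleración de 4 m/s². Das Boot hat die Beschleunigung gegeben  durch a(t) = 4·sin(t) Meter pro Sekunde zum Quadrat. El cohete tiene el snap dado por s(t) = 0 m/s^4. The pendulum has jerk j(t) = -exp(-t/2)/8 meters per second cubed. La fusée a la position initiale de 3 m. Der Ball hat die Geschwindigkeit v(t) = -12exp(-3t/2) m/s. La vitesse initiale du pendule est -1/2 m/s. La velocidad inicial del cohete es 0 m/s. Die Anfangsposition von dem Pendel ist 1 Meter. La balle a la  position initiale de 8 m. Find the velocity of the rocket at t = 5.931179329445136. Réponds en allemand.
Wir müssen unsere Gleichung für den Snap s(t) = 0 3-mal integrieren. Die Stammfunktion von dem Snap, mit j(0) = -12, ergibt den Ruck: j(t) = -12. Mit ∫j(t)dt und Anwendung von a(0) = 4, finden wir a(t) = 4 - 12·t. Mit ∫a(t)dt und Anwendung von v(0) = 0, finden wir v(t) = 2·t·(2 - 3·t). Aus der Gleichung für die Geschwindigkeit v(t) = 2·t·(2 - 3·t), setzen wir t = 5.931179329445136 ein und erhalten v = -187.348612110443.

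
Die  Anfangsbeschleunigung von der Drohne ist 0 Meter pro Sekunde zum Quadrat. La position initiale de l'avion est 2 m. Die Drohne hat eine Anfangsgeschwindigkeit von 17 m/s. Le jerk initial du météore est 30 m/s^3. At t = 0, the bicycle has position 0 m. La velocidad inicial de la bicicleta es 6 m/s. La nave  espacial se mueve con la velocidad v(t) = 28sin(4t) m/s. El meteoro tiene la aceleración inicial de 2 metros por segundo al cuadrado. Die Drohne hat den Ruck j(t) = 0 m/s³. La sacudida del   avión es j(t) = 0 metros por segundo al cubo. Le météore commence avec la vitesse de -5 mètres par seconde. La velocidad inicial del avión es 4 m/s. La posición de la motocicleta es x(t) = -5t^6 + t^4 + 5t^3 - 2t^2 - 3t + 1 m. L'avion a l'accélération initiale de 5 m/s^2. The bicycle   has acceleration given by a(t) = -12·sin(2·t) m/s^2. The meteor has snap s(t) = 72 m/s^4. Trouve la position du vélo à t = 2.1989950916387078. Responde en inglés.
To solve this, we need to take 2 integrals of our acceleration equation a(t) = -12·sin(2·t). The antiderivative of acceleration, with v(0) = 6, gives velocity: v(t) = 6·cos(2·t). The integral of velocity is position. Using x(0) = 0, we get x(t) = 3·sin(2·t). Using x(t) = 3·sin(2·t) and substituting t = 2.1989950916387078, we find x = -2.85294740889388.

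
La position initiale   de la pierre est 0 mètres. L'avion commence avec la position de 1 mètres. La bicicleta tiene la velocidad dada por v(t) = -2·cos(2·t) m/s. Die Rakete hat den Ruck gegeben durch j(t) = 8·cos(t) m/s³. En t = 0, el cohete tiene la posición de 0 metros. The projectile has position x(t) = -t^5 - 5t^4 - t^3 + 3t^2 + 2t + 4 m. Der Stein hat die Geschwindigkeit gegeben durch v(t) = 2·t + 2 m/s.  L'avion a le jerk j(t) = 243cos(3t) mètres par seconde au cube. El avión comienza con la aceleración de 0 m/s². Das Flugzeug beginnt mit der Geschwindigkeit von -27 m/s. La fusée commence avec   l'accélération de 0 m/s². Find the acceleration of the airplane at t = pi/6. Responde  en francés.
Pour résoudre ceci, nous devons prendre 1 primitive de notre équation du jerk j(t) = 243·cos(3·t). La primitive du jerk est l'accélération. En utilisant a(0) = 0, nous obtenons a(t) = 81·sin(3·t). Nous avons l'accélération a(t) = 81·sin(3·t). En substituant t = pi/6: a(pi/6) = 81.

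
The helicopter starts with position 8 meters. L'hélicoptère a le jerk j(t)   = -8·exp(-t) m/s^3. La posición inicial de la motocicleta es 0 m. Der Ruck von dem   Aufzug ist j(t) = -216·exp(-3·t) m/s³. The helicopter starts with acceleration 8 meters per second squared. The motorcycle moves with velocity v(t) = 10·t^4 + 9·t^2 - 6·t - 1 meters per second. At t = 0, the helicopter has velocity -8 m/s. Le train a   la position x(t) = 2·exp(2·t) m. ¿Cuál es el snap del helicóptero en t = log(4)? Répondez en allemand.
Ausgehend von dem Ruck j(t) = -8·exp(-t), nehmen wir 1 Ableitung. Durch Ableiten von dem Ruck erhalten wir den Snap: s(t) = 8·exp(-t). Wir haben den Snap s(t) = 8·exp(-t). Durch Einsetzen von t = log(4): s(log(4)) = 2.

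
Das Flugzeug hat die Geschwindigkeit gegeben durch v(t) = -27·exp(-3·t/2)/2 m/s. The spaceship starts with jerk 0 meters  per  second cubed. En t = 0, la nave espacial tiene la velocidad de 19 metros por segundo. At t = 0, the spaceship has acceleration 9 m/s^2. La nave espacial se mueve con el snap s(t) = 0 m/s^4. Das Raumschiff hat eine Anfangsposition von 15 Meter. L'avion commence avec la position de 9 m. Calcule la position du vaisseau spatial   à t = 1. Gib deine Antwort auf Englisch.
To find the answer, we compute 4 antiderivatives of s(t) = 0. The integral of snap, with j(0) = 0, gives jerk: j(t) = 0. Integrating jerk and using the initial condition a(0) = 9, we get a(t) = 9. The integral of acceleration is velocity. Using v(0) = 19, we get v(t) = 9·t + 19. Integrating velocity and using the initial condition x(0) = 15, we get x(t) = 9·t^2/2 + 19·t + 15. From the given position equation x(t) = 9·t^2/2 + 19·t + 15, we substitute t = 1 to get x = 77/2.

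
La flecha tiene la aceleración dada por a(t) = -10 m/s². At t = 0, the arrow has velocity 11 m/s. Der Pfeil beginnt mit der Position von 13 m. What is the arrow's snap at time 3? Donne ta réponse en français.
Nous devons dériver notre équation de l'accélération a(t) = -10 2 fois. La dérivée de l'accélération donne le jerk: j(t) = 0. En dérivant le jerk, nous obtenons le snap: s(t) = 0. Nous avons le snap s(t) = 0. En substituant t = 3: s(3) = 0.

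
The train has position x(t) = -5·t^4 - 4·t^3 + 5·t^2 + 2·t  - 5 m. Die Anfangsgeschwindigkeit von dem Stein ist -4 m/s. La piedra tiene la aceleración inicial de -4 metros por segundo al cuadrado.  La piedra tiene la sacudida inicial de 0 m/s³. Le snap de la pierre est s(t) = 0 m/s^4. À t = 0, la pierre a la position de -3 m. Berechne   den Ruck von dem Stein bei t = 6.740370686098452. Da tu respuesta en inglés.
We need to integrate our snap equation s(t) = 0 1 time. The integral of snap is jerk. Using j(0) = 0, we get j(t) = 0. Using j(t) = 0 and substituting t = 6.740370686098452, we find j = 0.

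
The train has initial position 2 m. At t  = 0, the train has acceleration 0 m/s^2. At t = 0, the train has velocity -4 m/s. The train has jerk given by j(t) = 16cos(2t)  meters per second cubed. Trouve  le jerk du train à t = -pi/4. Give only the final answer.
À t = -pi/4, j = 0.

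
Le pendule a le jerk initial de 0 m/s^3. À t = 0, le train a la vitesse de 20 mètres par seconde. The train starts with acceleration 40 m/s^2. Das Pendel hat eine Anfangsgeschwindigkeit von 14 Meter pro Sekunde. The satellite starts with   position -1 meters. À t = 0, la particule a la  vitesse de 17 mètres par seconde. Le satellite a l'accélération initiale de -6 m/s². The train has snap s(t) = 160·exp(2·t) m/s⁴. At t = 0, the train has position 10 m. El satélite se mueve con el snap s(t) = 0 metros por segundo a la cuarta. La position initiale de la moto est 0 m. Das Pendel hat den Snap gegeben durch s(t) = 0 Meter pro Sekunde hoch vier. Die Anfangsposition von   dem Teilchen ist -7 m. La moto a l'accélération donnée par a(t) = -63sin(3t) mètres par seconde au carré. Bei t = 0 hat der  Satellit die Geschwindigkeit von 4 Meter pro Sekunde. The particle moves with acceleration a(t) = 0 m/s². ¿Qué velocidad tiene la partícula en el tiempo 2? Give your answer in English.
To solve this, we need to take 1 integral of our acceleration equation a(t) = 0. The integral of acceleration, with v(0) = 17, gives velocity: v(t) = 17. We have velocity v(t) = 17. Substituting t = 2: v(2) = 17.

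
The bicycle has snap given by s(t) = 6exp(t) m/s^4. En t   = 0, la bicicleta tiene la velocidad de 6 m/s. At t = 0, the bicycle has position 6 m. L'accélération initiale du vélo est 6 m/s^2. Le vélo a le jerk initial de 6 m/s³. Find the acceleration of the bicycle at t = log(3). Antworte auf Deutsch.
Ausgehend von dem Snap s(t) = 6·exp(t), nehmen wir 2 Stammfunktionen. Die Stammfunktion von dem Snap ist der Ruck. Mit j(0) = 6 erhalten wir j(t) = 6·exp(t). Die Stammfunktion von dem Ruck, mit a(0) = 6, ergibt die Beschleunigung: a(t) = 6·exp(t). Mit a(t) = 6·exp(t) und Einsetzen von t = log(3), finden wir a = 18.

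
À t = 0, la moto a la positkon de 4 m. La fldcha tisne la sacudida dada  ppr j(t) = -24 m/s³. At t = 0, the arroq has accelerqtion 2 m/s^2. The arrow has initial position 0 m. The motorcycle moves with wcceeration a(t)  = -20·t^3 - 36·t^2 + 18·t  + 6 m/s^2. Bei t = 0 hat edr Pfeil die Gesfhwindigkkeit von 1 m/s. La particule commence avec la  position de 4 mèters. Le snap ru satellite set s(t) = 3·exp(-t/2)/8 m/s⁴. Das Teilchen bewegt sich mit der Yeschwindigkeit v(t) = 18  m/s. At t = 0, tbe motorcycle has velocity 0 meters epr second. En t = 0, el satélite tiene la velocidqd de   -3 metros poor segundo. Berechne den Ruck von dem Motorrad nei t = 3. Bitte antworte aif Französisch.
En partant de l'accélération a(t) = -20·t^3 - 36·t^2 + 18·t + 6, nous prenons 1 dérivée. La dérivée de l'accélération donne le jerk: j(t) = -60·t^2 - 72·t + 18. En utilisant j(t) = -60·t^2 - 72·t + 18 et en substituant t = 3, nous trouvons j = -738.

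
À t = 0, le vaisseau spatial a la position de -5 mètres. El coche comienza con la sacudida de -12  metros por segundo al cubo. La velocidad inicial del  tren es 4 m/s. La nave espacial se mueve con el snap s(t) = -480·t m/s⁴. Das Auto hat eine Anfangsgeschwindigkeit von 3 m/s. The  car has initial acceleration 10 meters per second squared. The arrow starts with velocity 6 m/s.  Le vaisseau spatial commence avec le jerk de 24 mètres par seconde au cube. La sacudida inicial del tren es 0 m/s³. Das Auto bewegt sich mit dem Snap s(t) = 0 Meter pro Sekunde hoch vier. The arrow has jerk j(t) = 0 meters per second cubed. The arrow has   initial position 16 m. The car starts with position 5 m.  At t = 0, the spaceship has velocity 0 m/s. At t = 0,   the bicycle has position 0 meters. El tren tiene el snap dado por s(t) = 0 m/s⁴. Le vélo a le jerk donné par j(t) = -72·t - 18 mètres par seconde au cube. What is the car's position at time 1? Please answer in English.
Starting from snap s(t) = 0, we take 4 antiderivatives. Taking ∫s(t)dt and applying j(0) = -12, we find j(t) = -12. Integrating jerk and using the initial condition a(0) = 10, we get a(t) = 10 - 12·t. Finding the antiderivative of a(t) and using v(0) = 3: v(t) = -6·t^2 + 10·t + 3. The integral of velocity, with x(0) = 5, gives position: x(t) = -2·t^3 + 5·t^2 + 3·t + 5. Using x(t) = -2·t^3 + 5·t^2 + 3·t + 5 and substituting t = 1, we find x = 11.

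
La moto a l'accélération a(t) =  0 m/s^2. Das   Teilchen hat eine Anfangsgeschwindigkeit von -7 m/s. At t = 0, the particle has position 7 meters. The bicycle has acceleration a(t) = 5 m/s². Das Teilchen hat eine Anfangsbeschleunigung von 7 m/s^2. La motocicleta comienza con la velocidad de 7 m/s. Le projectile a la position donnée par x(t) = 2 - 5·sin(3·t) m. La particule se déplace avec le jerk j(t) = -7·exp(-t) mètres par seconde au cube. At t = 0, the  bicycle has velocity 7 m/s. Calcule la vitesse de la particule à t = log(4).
En partant du jerk j(t) = -7·exp(-t), nous prenons 2 intégrales. L'intégrale du jerk est l'accélération. En utilisant a(0) = 7, nous obtenons a(t) = 7·exp(-t). La primitive de l'accélération, avec v(0) = -7, donne la vitesse: v(t) = -7·exp(-t). En utilisant v(t) = -7·exp(-t) et en substituant t = log(4), nous trouvons v = -7/4.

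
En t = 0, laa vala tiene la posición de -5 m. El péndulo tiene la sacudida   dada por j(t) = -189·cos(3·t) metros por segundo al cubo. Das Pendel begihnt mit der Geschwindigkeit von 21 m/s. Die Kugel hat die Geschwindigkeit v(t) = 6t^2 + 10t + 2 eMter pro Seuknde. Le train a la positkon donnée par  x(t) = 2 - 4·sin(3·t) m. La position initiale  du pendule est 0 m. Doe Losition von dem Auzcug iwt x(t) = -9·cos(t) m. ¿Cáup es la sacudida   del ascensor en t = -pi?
Para resolver esto, necesitamos tomar 3 derivadas de nuestra ecuación de la posición x(t) = -9·cos(t). Derivando la posición, obtenemos la velocidad: v(t) = 9·sin(t). La derivada de la velocidad da la aceleración: a(t) = 9·cos(t). Tomando d/dt de a(t), encontramos j(t) = -9·sin(t). Tenemos la sacudida j(t) = -9·sin(t). Sustituyendo t = -pi: j(-pi) = 0.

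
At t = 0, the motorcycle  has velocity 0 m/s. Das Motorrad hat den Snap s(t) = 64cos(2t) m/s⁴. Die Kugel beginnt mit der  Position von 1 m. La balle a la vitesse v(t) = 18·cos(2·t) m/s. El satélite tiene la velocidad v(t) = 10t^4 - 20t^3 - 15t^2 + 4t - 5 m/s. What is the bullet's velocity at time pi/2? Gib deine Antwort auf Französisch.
En utilisant v(t) = 18·cos(2·t) et en substituant t = pi/2, nous trouvons v = -18.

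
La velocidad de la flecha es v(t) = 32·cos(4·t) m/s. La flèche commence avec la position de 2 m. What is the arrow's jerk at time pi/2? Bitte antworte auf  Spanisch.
Para resolver esto, necesitamos tomar 2 derivadas de nuestra ecuación de la velocidad v(t) = 32·cos(4·t). La derivada de la velocidad da la aceleración: a(t) = -128·sin(4·t). Derivando la aceleración, obtenemos la sacudida: j(t) = -512·cos(4·t). De la ecuación de la sacudida j(t) = -512·cos(4·t), sustituimos t = pi/2 para obtener j = -512.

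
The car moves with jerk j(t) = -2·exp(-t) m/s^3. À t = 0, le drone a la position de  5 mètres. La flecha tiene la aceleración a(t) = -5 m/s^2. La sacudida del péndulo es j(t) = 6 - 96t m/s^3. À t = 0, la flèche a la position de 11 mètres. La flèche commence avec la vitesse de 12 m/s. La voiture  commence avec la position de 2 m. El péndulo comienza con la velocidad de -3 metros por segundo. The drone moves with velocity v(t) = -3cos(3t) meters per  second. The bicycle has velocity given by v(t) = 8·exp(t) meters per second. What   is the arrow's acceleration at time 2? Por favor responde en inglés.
From the given acceleration equation a(t) = -5, we substitute t = 2 to get a = -5.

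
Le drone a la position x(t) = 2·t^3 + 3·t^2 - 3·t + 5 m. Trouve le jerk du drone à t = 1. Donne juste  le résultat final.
j(1) = 12.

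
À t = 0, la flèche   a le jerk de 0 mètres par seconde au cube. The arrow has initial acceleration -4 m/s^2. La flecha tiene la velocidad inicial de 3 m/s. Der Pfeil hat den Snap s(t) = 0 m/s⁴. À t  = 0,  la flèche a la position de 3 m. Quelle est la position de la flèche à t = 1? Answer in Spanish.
Para resolver esto, necesitamos tomar 4 integrales de nuestra ecuación del snap s(t) = 0. Tomando ∫s(t)dt y aplicando j(0) = 0, encontramos j(t) = 0. Integrando la sacudida y usando la condición inicial a(0) = -4, obtenemos a(t) = -4. Tomando ∫a(t)dt y aplicando v(0) = 3, encontramos v(t) = 3 - 4·t. La integral de la velocidad es la posición. Usando x(0) = 3, obtenemos x(t) = -2·t^2 + 3·t + 3. De la ecuación de la posición x(t) = -2·t^2 + 3·t + 3, sustituimos t = 1 para obtener x = 4.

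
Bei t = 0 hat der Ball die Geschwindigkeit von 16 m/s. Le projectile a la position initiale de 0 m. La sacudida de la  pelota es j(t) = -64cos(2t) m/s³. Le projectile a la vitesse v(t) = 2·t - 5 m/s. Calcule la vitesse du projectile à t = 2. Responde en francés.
En utilisant v(t) = 2·t - 5 et en substituant t = 2, nous trouvons v = -1.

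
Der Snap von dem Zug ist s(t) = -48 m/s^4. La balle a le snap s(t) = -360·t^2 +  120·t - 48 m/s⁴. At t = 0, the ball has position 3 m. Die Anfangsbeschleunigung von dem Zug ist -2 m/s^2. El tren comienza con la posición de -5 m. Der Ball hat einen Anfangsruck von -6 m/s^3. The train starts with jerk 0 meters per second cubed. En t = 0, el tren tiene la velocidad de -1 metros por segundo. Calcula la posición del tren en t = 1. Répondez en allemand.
Um dies zu lösen, müssen wir 4 Stammfunktionen unserer Gleichung für den Snap s(t) = -48 finden. Die Stammfunktion von dem Snap, mit j(0) = 0, ergibt den Ruck: j(t) = -48·t. Durch Integration von dem Ruck und Verwendung der Anfangsbedingung a(0) = -2, erhalten wir a(t) = -24·t^2 - 2. Durch Integration von der Beschleunigung und Verwendung der Anfangsbedingung v(0) = -1, erhalten wir v(t) = -8·t^3 - 2·t - 1. Durch Integration von der Geschwindigkeit und Verwendung der Anfangsbedingung x(0) = -5, erhalten wir x(t) = -2·t^4 - t^2 - t - 5. Wir haben die Position x(t) = -2·t^4 - t^2 - t - 5. Durch Einsetzen von t = 1: x(1) = -9.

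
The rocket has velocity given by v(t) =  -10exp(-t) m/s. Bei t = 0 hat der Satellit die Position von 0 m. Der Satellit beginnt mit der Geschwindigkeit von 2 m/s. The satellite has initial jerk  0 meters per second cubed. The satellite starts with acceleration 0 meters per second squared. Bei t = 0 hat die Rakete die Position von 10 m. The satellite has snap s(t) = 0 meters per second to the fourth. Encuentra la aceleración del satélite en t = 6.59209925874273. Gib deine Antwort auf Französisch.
Nous devons trouver la primitive de notre équation du snap s(t) = 0 2 fois. La primitive du snap, avec j(0) = 0, donne le jerk: j(t) = 0. L'intégrale du jerk est l'accélération. En utilisant a(0) = 0, nous obtenons a(t) = 0. Nous avons l'accélération a(t) = 0. En substituant t = 6.59209925874273: a(6.59209925874273) = 0.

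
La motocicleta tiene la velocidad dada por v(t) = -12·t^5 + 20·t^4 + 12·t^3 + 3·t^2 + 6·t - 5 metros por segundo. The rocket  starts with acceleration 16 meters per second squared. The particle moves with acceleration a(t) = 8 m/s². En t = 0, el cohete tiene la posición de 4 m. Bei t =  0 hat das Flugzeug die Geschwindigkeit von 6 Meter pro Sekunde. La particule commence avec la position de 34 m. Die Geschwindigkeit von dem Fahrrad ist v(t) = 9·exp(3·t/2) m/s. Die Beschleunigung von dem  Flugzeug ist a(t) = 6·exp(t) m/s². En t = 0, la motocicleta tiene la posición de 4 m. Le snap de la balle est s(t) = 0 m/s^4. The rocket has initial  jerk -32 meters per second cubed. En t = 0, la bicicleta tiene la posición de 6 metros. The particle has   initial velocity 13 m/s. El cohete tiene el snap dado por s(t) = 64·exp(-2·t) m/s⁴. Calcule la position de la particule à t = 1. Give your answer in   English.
To solve this, we need to take 2 antiderivatives of our acceleration equation a(t) = 8. The antiderivative of acceleration is velocity. Using v(0) = 13, we get v(t) = 8·t + 13. The antiderivative of velocity, with x(0) = 34, gives position: x(t) = 4·t^2 + 13·t + 34. We have position x(t) = 4·t^2 + 13·t + 34. Substituting t = 1: x(1) = 51.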